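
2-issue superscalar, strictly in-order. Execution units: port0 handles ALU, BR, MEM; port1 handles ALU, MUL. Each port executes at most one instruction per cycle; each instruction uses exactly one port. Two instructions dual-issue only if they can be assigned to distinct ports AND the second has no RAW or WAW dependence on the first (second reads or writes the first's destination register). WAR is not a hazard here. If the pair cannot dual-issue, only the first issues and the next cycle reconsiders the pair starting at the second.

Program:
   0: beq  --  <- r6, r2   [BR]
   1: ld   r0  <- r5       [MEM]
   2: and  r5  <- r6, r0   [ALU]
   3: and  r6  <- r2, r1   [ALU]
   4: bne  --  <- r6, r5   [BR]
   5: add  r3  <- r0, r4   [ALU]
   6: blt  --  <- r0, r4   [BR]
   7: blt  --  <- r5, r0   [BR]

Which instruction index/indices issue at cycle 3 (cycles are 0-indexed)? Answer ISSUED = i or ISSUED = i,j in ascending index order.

#0 head=0: beq.BR i0 no-port BR/MEM
#1 head=1: ld.MEM i1 RAW r0
#2 head=2: and.ALU+and.ALU i2,i3 2-wide
#3 head=4: bne.BR+add.ALU i4,i5 2-wide
#4 head=6: blt.BR i6 no-port BR/BR
#5 head=7: blt.BR i7 tail

ISSUED = 4,5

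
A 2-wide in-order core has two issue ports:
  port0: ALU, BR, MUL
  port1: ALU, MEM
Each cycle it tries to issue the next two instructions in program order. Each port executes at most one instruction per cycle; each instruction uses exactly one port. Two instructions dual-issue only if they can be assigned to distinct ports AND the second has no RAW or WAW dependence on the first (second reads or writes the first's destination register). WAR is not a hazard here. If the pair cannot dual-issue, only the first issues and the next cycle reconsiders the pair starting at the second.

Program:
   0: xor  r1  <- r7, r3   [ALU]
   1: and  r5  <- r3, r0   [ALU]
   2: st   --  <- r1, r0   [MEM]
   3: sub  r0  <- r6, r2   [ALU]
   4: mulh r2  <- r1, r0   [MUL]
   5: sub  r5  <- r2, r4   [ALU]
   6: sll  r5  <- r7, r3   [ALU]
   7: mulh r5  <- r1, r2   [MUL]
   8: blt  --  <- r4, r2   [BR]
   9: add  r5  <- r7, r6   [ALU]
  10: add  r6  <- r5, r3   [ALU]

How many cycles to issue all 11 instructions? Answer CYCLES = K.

CYCLES = 8

0. xor.ALU+and.ALU @i0,i1  | pair
1. st.MEM+sub.ALU @i2,i3  | pair
2. mulh.MUL @i4  | RAW r2
3. sub.ALU @i5  | WAW r5
4. sll.ALU @i6  | WAW r5
5. mulh.MUL @i7  | no-port MUL/BR
6. blt.BR+add.ALU @i8,i9  | pair
7. add.ALU @i10  | tail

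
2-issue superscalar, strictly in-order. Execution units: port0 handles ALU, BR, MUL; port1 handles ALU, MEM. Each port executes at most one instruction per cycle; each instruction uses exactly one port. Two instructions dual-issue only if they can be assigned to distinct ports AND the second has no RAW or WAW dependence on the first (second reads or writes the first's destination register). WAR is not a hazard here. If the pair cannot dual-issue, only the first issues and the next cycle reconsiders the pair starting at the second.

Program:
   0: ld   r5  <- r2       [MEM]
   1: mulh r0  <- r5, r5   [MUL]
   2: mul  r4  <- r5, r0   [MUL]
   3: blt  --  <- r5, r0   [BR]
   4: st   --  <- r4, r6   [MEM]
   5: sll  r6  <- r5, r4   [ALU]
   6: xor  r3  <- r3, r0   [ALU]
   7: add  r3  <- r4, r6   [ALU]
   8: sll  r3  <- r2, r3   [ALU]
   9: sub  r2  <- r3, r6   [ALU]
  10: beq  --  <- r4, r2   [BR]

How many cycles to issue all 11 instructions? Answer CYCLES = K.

CYCLES = 9

#0 head=0: ld i0 RAW r5
#1 head=1: mulh i1 no-port MUL/MUL
#2 head=2: mul i2 no-port MUL/BR
#3 head=3: blt st i3+i4 2-wide
#4 head=5: sll xor i5+i6 2-wide
#5 head=7: add i7 RAW+WAW r3
#6 head=8: sll i8 RAW r3
#7 head=9: sub i9 RAW r2
#8 head=10: beq i10 tail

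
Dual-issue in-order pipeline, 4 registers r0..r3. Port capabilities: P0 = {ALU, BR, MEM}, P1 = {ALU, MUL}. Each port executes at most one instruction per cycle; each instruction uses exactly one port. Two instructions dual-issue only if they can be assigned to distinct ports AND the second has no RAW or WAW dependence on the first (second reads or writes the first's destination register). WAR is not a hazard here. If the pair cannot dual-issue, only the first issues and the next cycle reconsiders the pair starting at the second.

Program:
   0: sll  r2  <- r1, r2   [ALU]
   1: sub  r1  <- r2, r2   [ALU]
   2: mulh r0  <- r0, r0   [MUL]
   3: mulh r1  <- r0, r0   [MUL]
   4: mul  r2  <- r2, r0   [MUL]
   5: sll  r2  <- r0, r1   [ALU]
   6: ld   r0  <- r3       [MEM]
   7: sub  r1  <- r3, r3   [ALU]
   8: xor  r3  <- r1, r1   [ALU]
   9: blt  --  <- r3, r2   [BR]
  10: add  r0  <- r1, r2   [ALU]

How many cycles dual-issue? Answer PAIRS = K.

[0] i0  sll  -- RAW r2
[1] i1+i2  sub+mulh  -- dual
[2] i3  mulh  -- no-port MUL/MUL
[3] i4  mul  -- WAW r2
[4] i5+i6  sll+ld  -- dual
[5] i7  sub  -- RAW r1
[6] i8  xor  -- RAW r3
[7] i9+i10  blt+add  -- dual

PAIRS = 3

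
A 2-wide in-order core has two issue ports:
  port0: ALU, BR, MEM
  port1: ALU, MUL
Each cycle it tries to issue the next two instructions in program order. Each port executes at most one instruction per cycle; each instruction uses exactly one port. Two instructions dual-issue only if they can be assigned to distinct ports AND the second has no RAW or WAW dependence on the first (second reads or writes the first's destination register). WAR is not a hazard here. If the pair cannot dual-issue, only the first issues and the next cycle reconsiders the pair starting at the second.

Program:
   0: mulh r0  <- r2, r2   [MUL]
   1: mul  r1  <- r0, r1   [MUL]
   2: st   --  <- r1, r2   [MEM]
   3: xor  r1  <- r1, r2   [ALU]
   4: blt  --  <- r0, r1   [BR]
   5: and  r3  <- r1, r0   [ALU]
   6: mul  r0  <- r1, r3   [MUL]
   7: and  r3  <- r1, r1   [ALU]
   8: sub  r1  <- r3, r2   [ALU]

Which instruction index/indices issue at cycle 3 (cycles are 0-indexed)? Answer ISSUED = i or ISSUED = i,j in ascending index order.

ISSUED = 4,5

#0 head=0: mulh.MUL i0 no-port MUL/MUL
#1 head=1: mul.MUL i1 RAW r1
#2 head=2: st.MEM xor.ALU i2/i3 dual
#3 head=4: blt.BR and.ALU i4/i5 dual
#4 head=6: mul.MUL and.ALU i6/i7 dual
#5 head=8: sub.ALU i8 tail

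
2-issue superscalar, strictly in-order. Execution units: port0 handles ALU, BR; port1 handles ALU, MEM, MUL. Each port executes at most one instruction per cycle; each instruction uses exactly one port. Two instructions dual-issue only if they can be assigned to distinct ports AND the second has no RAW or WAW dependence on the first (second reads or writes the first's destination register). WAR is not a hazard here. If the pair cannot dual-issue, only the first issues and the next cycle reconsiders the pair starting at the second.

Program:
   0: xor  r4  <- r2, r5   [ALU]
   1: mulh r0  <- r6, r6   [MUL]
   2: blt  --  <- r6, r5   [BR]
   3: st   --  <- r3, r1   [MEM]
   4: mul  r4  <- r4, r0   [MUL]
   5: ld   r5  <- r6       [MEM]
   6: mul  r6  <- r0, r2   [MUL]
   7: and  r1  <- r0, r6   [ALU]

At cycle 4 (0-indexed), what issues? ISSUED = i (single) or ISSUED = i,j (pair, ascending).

ISSUED = 6

c0: i0&i1 xor mulh  dual
c1: i2&i3 blt st  dual
c2: i4 mul  no-port MUL/MEM
c3: i5 ld  no-port MEM/MUL
c4: i6 mul  RAW r6
c5: i7 and  tail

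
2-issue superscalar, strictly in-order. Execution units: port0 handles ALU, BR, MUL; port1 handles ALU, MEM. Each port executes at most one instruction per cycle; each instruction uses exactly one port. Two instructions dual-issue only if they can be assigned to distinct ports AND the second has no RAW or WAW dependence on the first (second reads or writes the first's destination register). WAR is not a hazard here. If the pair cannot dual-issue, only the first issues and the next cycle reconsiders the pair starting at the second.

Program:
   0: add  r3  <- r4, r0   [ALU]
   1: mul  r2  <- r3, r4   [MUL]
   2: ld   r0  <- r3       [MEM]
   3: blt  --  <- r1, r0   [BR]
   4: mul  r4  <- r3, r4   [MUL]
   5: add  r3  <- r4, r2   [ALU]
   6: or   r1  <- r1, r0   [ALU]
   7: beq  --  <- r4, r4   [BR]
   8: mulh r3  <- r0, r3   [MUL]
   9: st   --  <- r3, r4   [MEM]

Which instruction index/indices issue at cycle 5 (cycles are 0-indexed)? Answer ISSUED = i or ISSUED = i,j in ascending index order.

  cy0 -> i0 (add) RAW r3
  cy1 -> i1&i2 (mul+ld) dual
  cy2 -> i3 (blt) no-port BR/MUL
  cy3 -> i4 (mul) RAW r4
  cy4 -> i5&i6 (add+or) dual
  cy5 -> i7 (beq) no-port BR/MUL
  cy6 -> i8 (mulh) RAW r3
  cy7 -> i9 (st) tail

ISSUED = 7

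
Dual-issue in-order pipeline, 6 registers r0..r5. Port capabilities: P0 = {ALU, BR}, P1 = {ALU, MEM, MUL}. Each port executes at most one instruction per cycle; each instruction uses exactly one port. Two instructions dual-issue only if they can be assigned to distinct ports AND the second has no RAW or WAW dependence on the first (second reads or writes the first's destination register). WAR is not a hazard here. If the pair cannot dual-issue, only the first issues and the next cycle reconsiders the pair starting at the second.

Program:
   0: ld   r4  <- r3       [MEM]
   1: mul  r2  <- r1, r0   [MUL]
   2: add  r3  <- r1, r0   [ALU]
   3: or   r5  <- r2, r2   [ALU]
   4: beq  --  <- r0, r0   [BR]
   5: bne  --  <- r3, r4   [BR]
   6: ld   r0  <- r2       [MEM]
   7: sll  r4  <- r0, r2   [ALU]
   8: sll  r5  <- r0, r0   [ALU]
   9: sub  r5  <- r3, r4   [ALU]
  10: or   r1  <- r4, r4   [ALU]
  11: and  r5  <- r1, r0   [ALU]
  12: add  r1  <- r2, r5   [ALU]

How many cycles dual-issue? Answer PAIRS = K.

PAIRS = 5

t=0 i0:ld.MEM ; no-port MEM/MUL
t=1 i1/i2:mul.MUL;add.ALU ; dual
t=2 i3/i4:or.ALU;beq.BR ; dual
t=3 i5/i6:bne.BR;ld.MEM ; dual
t=4 i7/i8:sll.ALU;sll.ALU ; dual
t=5 i9/i10:sub.ALU;or.ALU ; dual
t=6 i11:and.ALU ; RAW r5
t=7 i12:add.ALU ; tail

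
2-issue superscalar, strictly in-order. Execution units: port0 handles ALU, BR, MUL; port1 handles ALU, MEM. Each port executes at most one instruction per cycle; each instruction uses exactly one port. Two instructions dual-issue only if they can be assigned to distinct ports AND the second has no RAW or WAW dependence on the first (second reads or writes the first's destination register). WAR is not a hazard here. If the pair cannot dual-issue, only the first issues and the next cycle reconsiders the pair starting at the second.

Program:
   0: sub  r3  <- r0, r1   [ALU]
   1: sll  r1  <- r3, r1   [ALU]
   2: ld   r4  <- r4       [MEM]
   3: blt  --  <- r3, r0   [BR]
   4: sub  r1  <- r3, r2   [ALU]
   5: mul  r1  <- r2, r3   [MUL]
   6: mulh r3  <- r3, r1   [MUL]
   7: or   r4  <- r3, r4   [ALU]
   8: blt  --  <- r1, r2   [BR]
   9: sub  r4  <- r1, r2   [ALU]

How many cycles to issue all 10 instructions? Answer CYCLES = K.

CYCLES = 7

[0] i0  sub  -- RAW r3
[1] i1&i2  sll ld  -- dual
[2] i3&i4  blt sub  -- dual
[3] i5  mul  -- no-port MUL/MUL
[4] i6  mulh  -- RAW r3
[5] i7&i8  or blt  -- dual
[6] i9  sub  -- tail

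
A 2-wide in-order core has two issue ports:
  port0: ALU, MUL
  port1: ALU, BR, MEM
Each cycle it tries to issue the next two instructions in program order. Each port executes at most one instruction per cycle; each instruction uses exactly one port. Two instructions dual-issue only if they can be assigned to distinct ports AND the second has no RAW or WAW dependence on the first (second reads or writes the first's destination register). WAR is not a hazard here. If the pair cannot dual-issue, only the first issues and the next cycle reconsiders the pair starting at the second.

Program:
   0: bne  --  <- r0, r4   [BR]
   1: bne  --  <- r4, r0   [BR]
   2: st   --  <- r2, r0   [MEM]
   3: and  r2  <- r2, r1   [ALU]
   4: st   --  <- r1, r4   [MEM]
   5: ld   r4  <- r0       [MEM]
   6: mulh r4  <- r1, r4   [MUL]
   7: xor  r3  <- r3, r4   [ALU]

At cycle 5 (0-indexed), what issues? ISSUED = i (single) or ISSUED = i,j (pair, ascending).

ISSUED = 6

[0] i0  bne.BR  -- no-port BR/BR
[1] i1  bne.BR  -- no-port BR/MEM
[2] i2+i3  st.MEM;and.ALU  -- 2-wide
[3] i4  st.MEM  -- no-port MEM/MEM
[4] i5  ld.MEM  -- RAW+WAW r4
[5] i6  mulh.MUL  -- RAW r4
[6] i7  xor.ALU  -- tail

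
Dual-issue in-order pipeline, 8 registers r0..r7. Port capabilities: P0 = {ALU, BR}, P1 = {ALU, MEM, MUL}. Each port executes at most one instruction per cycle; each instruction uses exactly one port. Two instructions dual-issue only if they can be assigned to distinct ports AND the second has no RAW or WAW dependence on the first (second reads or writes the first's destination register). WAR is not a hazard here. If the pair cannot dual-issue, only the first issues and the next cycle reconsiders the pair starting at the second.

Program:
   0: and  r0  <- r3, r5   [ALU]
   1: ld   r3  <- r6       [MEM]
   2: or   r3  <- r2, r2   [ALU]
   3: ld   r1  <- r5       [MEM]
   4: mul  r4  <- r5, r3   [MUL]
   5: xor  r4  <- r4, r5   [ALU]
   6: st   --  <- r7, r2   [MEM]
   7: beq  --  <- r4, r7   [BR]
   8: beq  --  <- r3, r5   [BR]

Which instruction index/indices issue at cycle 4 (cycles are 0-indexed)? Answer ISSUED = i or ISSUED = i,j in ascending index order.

ISSUED = 7

0. and;ld @i0&i1  | dual
1. or;ld @i2&i3  | dual
2. mul @i4  | RAW+WAW r4
3. xor;st @i5&i6  | dual
4. beq @i7  | no-port BR/BR
5. beq @i8  | tail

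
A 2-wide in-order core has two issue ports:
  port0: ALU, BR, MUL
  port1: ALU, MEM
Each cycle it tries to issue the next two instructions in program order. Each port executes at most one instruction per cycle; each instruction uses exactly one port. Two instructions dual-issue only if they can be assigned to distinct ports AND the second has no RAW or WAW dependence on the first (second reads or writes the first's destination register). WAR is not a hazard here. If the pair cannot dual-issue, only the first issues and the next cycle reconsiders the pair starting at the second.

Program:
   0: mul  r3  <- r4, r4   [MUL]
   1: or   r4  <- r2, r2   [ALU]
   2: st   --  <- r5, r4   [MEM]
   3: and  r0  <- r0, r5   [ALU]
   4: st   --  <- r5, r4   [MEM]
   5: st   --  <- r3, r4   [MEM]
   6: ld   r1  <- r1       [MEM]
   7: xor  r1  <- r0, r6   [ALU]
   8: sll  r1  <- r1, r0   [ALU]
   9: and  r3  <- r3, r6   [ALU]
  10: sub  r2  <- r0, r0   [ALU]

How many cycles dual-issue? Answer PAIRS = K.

  cy0 -> i0&i1 (mul or) 2-wide
  cy1 -> i2&i3 (st and) 2-wide
  cy2 -> i4 (st) no-port MEM/MEM
  cy3 -> i5 (st) no-port MEM/MEM
  cy4 -> i6 (ld) WAW r1
  cy5 -> i7 (xor) RAW+WAW r1
  cy6 -> i8&i9 (sll and) 2-wide
  cy7 -> i10 (sub) tail

PAIRS = 3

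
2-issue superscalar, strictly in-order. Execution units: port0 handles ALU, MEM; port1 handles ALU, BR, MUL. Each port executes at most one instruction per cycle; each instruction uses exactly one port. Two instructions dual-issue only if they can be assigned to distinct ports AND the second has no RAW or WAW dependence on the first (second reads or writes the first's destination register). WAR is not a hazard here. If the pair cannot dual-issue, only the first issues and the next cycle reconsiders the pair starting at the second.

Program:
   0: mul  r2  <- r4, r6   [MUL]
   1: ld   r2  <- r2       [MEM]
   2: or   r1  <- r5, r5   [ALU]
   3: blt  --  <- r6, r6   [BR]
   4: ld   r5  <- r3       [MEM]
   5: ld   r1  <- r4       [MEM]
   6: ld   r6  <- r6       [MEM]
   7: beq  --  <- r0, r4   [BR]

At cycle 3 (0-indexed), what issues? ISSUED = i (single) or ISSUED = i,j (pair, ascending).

t=0 i0:mul.MUL ; RAW+WAW r2
t=1 i1&i2:ld.MEM or.ALU ; pair
t=2 i3&i4:blt.BR ld.MEM ; pair
t=3 i5:ld.MEM ; no-port MEM/MEM
t=4 i6&i7:ld.MEM beq.BR ; pair

ISSUED = 5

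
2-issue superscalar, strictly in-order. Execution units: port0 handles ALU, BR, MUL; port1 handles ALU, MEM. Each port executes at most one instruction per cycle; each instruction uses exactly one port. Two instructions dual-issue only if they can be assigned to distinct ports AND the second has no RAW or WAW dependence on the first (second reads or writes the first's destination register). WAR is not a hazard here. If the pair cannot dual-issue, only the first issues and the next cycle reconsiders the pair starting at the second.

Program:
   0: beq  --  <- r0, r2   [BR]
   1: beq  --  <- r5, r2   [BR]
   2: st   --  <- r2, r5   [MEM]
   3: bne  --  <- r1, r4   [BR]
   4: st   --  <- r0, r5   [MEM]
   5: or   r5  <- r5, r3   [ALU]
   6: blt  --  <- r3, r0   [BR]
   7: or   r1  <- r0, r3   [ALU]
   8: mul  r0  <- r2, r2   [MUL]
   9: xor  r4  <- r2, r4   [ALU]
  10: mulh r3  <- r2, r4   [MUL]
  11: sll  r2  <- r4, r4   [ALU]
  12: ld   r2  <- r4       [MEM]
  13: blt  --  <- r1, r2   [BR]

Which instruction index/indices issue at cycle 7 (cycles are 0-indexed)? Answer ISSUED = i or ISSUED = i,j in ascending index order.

  cy0 -> i0 (beq) no-port BR/BR
  cy1 -> i1,i2 (beq;st) 2-wide
  cy2 -> i3,i4 (bne;st) 2-wide
  cy3 -> i5,i6 (or;blt) 2-wide
  cy4 -> i7,i8 (or;mul) 2-wide
  cy5 -> i9 (xor) RAW r4
  cy6 -> i10,i11 (mulh;sll) 2-wide
  cy7 -> i12 (ld) RAW r2
  cy8 -> i13 (blt) tail

ISSUED = 12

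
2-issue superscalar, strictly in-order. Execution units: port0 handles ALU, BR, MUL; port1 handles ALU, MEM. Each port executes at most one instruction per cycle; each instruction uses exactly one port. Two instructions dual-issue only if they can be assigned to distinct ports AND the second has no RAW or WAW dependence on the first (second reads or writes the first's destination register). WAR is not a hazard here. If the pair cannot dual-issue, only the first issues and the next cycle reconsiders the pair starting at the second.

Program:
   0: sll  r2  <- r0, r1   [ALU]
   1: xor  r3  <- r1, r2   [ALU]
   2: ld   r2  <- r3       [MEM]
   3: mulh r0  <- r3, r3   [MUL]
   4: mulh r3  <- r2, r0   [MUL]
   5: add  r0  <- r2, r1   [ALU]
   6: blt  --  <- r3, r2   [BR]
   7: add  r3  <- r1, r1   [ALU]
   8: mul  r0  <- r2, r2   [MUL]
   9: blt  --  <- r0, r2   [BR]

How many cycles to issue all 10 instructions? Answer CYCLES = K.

CYCLES = 7

#0 head=0: sll i0 RAW r2
#1 head=1: xor i1 RAW r3
#2 head=2: ld;mulh i2/i3 dual
#3 head=4: mulh;add i4/i5 dual
#4 head=6: blt;add i6/i7 dual
#5 head=8: mul i8 no-port MUL/BR
#6 head=9: blt i9 tail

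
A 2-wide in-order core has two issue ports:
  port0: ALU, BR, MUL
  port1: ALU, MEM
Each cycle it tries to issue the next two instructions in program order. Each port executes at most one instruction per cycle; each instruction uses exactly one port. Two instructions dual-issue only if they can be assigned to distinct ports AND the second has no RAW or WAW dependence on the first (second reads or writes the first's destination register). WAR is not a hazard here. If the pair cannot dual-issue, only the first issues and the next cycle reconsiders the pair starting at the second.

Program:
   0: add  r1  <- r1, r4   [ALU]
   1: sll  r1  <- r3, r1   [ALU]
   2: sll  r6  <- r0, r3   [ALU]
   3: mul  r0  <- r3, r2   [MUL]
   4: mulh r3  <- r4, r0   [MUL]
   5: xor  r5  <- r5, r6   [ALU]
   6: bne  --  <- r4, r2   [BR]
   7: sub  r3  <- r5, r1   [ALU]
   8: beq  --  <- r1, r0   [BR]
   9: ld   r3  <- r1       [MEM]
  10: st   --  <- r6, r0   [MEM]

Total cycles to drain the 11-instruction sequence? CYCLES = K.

t=0 i0:add ; RAW+WAW r1
t=1 i1+i2:sll+sll ; pair
t=2 i3:mul ; no-port MUL/MUL
t=3 i4+i5:mulh+xor ; pair
t=4 i6+i7:bne+sub ; pair
t=5 i8+i9:beq+ld ; pair
t=6 i10:st ; tail

CYCLES = 7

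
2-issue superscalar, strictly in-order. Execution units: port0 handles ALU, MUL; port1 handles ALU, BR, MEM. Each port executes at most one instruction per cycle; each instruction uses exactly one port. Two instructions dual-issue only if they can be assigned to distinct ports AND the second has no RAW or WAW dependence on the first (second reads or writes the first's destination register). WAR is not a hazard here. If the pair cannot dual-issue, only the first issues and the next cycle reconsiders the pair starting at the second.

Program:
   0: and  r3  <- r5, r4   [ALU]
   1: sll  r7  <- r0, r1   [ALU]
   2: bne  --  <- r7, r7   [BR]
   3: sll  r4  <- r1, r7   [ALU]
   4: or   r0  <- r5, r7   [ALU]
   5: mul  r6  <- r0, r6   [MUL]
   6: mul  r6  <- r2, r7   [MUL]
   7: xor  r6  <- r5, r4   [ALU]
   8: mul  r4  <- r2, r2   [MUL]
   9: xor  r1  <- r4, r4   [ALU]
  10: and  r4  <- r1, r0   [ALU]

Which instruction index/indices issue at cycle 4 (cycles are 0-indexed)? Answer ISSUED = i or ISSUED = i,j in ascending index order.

ISSUED = 6

t=0 i0+i1:and;sll ; dual
t=1 i2+i3:bne;sll ; dual
t=2 i4:or ; RAW r0
t=3 i5:mul ; no-port MUL/MUL
t=4 i6:mul ; WAW r6
t=5 i7+i8:xor;mul ; dual
t=6 i9:xor ; RAW r1
t=7 i10:and ; tail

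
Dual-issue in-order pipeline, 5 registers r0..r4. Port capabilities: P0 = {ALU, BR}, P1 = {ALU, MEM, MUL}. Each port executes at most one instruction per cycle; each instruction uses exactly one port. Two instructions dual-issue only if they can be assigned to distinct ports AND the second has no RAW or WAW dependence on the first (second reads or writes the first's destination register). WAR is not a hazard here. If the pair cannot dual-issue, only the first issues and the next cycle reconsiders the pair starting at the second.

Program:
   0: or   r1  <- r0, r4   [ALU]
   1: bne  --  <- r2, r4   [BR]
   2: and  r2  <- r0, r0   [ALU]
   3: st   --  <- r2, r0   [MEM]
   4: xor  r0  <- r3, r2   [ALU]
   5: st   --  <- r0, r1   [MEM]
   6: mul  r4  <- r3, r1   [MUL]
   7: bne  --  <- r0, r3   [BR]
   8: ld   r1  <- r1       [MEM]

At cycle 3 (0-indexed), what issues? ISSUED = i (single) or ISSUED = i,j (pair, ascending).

ISSUED = 5

[0] i0&i1  or.ALU bne.BR  -- pair
[1] i2  and.ALU  -- RAW r2
[2] i3&i4  st.MEM xor.ALU  -- pair
[3] i5  st.MEM  -- no-port MEM/MUL
[4] i6&i7  mul.MUL bne.BR  -- pair
[5] i8  ld.MEM  -- tail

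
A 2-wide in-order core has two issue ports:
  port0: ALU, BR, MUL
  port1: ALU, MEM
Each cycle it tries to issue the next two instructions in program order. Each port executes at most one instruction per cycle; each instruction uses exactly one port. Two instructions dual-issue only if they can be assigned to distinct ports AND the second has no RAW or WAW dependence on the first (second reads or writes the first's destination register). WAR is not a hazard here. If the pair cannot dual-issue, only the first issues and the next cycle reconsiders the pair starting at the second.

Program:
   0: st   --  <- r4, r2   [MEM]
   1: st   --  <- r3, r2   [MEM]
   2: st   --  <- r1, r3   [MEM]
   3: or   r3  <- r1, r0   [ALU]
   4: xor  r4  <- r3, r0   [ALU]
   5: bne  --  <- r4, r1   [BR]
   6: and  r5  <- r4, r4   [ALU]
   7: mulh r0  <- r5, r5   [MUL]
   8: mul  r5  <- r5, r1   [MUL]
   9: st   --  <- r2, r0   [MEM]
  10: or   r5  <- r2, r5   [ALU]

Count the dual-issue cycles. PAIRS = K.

  cy0 -> i0 (st) no-port MEM/MEM
  cy1 -> i1 (st) no-port MEM/MEM
  cy2 -> i2&i3 (st/or) dual
  cy3 -> i4 (xor) RAW r4
  cy4 -> i5&i6 (bne/and) dual
  cy5 -> i7 (mulh) no-port MUL/MUL
  cy6 -> i8&i9 (mul/st) dual
  cy7 -> i10 (or) tail

PAIRS = 3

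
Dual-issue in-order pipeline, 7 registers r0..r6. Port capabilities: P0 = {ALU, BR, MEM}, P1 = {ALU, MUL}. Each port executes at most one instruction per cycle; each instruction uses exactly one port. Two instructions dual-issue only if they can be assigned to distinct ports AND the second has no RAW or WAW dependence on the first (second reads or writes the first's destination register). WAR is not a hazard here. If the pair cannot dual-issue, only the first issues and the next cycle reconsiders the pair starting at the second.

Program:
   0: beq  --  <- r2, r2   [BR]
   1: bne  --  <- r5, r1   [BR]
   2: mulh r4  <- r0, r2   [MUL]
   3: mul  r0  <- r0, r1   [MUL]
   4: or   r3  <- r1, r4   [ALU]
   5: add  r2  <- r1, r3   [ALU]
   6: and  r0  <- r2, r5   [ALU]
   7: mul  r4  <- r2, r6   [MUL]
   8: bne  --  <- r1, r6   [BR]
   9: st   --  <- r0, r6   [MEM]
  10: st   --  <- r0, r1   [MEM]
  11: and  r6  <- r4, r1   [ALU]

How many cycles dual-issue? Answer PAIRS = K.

[0] i0  beq  -- no-port BR/BR
[1] i1&i2  bne/mulh  -- 2-wide
[2] i3&i4  mul/or  -- 2-wide
[3] i5  add  -- RAW r2
[4] i6&i7  and/mul  -- 2-wide
[5] i8  bne  -- no-port BR/MEM
[6] i9  st  -- no-port MEM/MEM
[7] i10&i11  st/and  -- 2-wide

PAIRS = 4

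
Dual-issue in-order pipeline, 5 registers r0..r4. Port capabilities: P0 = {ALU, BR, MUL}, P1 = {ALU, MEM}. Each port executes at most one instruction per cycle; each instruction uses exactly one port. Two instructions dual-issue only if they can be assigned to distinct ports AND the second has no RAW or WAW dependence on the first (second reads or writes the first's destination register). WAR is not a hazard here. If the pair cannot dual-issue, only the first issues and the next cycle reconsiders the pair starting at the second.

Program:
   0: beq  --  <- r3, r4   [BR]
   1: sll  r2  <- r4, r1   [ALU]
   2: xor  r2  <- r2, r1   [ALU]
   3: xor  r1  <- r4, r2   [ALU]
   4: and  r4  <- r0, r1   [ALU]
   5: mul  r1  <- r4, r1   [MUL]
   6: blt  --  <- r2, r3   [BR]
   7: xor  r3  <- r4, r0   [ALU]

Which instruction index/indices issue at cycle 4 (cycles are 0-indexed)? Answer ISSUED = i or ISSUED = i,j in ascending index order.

t=0 i0,i1:beq;sll ; 2-wide
t=1 i2:xor ; RAW r2
t=2 i3:xor ; RAW r1
t=3 i4:and ; RAW r4
t=4 i5:mul ; no-port MUL/BR
t=5 i6,i7:blt;xor ; 2-wide

ISSUED = 5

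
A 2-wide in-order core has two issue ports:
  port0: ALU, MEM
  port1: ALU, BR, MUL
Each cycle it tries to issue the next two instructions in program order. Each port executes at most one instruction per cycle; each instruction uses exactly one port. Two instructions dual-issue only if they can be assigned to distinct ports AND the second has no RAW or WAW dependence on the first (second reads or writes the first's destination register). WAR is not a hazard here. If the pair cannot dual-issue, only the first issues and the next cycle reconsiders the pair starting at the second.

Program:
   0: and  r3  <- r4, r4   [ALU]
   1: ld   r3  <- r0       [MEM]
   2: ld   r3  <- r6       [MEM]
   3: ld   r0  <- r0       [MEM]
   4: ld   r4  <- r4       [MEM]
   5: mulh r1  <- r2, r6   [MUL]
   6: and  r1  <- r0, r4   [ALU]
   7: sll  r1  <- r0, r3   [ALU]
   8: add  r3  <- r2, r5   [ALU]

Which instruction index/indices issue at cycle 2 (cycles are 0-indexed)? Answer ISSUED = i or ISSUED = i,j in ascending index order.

ISSUED = 2

#0 head=0: and.ALU i0 WAW r3
#1 head=1: ld.MEM i1 no-port MEM/MEM
#2 head=2: ld.MEM i2 no-port MEM/MEM
#3 head=3: ld.MEM i3 no-port MEM/MEM
#4 head=4: ld.MEM;mulh.MUL i4/i5 pair
#5 head=6: and.ALU i6 WAW r1
#6 head=7: sll.ALU;add.ALU i7/i8 pair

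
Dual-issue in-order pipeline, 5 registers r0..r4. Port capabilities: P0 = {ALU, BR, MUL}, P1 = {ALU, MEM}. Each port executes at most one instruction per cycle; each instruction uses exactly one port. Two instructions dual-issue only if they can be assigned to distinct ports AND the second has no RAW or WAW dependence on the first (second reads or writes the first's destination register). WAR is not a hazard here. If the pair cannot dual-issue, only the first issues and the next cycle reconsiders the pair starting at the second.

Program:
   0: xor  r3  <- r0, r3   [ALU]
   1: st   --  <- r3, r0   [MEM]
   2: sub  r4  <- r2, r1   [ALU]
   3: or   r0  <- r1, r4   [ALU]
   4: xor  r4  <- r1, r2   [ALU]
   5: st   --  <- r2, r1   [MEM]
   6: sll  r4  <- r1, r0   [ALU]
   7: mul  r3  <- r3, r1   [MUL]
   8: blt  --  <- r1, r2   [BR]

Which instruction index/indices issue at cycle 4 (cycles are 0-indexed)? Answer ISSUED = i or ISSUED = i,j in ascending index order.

c0: i0 xor.ALU  RAW r3
c1: i1/i2 st.MEM;sub.ALU  pair
c2: i3/i4 or.ALU;xor.ALU  pair
c3: i5/i6 st.MEM;sll.ALU  pair
c4: i7 mul.MUL  no-port MUL/BR
c5: i8 blt.BR  tail

ISSUED = 7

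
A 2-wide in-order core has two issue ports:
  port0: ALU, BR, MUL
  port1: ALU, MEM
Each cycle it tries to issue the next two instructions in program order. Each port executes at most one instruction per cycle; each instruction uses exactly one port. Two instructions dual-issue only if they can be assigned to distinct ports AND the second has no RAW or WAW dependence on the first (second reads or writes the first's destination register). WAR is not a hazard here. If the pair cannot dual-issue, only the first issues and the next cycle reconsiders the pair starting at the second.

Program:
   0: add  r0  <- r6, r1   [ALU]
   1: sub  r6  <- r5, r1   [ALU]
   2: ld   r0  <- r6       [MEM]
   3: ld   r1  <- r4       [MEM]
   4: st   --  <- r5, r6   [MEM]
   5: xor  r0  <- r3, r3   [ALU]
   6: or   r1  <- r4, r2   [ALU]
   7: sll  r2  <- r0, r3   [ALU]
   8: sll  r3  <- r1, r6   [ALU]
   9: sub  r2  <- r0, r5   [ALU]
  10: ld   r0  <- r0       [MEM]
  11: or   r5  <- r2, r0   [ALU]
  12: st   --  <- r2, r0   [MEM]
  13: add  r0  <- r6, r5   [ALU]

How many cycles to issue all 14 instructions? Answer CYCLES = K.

CYCLES = 9

t=0 i0&i1:add/sub ; pair
t=1 i2:ld ; no-port MEM/MEM
t=2 i3:ld ; no-port MEM/MEM
t=3 i4&i5:st/xor ; pair
t=4 i6&i7:or/sll ; pair
t=5 i8&i9:sll/sub ; pair
t=6 i10:ld ; RAW r0
t=7 i11&i12:or/st ; pair
t=8 i13:add ; tail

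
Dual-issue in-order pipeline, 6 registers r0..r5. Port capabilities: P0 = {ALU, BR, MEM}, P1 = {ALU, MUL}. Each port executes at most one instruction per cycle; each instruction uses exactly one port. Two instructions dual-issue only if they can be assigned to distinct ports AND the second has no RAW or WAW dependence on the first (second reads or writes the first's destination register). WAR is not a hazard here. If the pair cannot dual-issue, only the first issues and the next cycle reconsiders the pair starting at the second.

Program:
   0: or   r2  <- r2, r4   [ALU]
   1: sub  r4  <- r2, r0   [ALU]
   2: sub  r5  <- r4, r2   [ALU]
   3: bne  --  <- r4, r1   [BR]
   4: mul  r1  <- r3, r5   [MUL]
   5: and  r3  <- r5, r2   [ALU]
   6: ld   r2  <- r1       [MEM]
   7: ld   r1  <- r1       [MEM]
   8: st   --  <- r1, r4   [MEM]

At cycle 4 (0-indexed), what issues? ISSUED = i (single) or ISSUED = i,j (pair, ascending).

ISSUED = 6

c0: i0 or.ALU  RAW r2
c1: i1 sub.ALU  RAW r4
c2: i2&i3 sub.ALU/bne.BR  pair
c3: i4&i5 mul.MUL/and.ALU  pair
c4: i6 ld.MEM  no-port MEM/MEM
c5: i7 ld.MEM  no-port MEM/MEM
c6: i8 st.MEM  tail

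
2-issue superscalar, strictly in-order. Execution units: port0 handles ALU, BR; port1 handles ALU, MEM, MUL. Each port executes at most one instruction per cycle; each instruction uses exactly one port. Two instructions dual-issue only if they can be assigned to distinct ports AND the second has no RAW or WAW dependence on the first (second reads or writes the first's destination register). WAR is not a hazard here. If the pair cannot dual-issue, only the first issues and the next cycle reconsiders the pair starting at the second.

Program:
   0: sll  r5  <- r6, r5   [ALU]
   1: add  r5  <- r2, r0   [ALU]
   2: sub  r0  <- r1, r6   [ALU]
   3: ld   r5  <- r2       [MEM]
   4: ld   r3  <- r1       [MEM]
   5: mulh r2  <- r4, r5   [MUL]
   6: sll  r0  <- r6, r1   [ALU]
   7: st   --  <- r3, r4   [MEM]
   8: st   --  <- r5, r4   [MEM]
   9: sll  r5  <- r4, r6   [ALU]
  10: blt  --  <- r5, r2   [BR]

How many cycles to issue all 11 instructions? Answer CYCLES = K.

c0: i0 sll  WAW r5
c1: i1/i2 add;sub  2-wide
c2: i3 ld  no-port MEM/MEM
c3: i4 ld  no-port MEM/MUL
c4: i5/i6 mulh;sll  2-wide
c5: i7 st  no-port MEM/MEM
c6: i8/i9 st;sll  2-wide
c7: i10 blt  tail

CYCLES = 8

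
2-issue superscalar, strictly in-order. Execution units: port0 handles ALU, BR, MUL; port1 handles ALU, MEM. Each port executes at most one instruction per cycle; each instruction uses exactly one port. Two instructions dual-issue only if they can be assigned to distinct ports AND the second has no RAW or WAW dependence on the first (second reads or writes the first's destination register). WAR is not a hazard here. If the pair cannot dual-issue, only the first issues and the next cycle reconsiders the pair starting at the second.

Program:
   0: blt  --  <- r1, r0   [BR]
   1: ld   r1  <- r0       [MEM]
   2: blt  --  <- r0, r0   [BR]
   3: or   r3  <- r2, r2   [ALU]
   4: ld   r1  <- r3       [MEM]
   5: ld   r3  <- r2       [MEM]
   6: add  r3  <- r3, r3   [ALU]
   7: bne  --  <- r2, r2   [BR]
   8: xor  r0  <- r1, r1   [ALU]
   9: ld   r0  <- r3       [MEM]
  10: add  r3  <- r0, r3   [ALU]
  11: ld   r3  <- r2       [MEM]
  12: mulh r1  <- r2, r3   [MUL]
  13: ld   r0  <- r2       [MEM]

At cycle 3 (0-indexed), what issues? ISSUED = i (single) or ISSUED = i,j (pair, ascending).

  cy0 -> i0,i1 (blt ld) 2-wide
  cy1 -> i2,i3 (blt or) 2-wide
  cy2 -> i4 (ld) no-port MEM/MEM
  cy3 -> i5 (ld) RAW+WAW r3
  cy4 -> i6,i7 (add bne) 2-wide
  cy5 -> i8 (xor) WAW r0
  cy6 -> i9 (ld) RAW r0
  cy7 -> i10 (add) WAW r3
  cy8 -> i11 (ld) RAW r3
  cy9 -> i12,i13 (mulh ld) 2-wide

ISSUED = 5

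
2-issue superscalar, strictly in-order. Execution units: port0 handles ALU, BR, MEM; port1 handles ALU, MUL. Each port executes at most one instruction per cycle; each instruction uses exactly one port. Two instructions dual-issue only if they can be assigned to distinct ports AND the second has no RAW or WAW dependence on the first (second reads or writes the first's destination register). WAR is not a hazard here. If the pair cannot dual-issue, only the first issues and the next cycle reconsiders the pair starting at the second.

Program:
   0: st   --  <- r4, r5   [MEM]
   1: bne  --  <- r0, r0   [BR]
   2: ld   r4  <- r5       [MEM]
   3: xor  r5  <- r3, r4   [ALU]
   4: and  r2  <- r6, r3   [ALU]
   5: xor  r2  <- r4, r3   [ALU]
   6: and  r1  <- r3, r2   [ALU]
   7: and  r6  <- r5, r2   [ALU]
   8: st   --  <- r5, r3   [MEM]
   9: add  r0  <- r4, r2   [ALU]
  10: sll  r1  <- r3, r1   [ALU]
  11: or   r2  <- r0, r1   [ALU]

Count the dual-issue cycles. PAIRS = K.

PAIRS = 3

0. st @i0  | no-port MEM/BR
1. bne @i1  | no-port BR/MEM
2. ld @i2  | RAW r4
3. xor;and @i3,i4  | dual
4. xor @i5  | RAW r2
5. and;and @i6,i7  | dual
6. st;add @i8,i9  | dual
7. sll @i10  | RAW r1
8. or @i11  | tail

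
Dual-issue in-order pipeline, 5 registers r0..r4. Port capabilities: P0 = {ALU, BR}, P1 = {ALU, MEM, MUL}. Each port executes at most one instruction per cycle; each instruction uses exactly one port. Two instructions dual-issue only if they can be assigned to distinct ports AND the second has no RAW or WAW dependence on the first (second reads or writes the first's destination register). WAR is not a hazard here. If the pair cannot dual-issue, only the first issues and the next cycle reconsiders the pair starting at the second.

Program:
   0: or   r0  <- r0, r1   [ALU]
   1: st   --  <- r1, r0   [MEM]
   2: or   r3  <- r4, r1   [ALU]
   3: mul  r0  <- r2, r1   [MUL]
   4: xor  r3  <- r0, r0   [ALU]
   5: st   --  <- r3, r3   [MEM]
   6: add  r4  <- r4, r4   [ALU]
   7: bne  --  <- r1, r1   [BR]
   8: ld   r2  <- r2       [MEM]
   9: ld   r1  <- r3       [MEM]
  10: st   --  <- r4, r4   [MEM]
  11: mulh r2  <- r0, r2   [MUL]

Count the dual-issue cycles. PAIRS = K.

0. or.ALU @i0  | RAW r0
1. st.MEM/or.ALU @i1+i2  | 2-wide
2. mul.MUL @i3  | RAW r0
3. xor.ALU @i4  | RAW r3
4. st.MEM/add.ALU @i5+i6  | 2-wide
5. bne.BR/ld.MEM @i7+i8  | 2-wide
6. ld.MEM @i9  | no-port MEM/MEM
7. st.MEM @i10  | no-port MEM/MUL
8. mulh.MUL @i11  | tail

PAIRS = 3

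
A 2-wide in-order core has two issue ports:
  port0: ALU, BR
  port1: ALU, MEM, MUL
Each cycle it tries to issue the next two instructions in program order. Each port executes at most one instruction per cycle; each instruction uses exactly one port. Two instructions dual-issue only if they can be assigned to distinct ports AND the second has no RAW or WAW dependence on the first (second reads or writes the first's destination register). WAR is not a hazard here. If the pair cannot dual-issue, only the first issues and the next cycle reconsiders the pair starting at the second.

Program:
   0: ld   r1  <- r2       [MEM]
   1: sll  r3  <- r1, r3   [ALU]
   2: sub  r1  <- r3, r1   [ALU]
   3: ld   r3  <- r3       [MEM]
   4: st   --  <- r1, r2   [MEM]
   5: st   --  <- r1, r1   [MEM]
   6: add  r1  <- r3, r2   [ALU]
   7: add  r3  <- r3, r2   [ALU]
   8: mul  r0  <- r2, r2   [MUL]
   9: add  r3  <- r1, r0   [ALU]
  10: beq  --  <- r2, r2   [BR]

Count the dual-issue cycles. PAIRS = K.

c0: i0 ld.MEM  RAW r1
c1: i1 sll.ALU  RAW r3
c2: i2&i3 sub.ALU/ld.MEM  dual
c3: i4 st.MEM  no-port MEM/MEM
c4: i5&i6 st.MEM/add.ALU  dual
c5: i7&i8 add.ALU/mul.MUL  dual
c6: i9&i10 add.ALU/beq.BR  dual

PAIRS = 4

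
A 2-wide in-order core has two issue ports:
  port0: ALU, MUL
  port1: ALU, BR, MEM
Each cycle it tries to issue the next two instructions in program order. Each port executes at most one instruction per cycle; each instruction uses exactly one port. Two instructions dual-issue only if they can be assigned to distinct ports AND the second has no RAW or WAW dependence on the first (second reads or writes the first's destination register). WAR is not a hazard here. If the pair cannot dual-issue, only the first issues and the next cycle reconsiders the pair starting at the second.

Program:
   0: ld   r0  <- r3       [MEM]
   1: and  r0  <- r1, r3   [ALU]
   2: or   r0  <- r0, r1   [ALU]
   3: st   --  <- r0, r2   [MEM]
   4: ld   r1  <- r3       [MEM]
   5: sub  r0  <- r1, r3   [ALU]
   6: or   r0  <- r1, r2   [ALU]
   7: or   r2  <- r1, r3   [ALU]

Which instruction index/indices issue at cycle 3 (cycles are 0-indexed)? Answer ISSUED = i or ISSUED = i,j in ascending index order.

[0] i0  ld.MEM  -- WAW r0
[1] i1  and.ALU  -- RAW+WAW r0
[2] i2  or.ALU  -- RAW r0
[3] i3  st.MEM  -- no-port MEM/MEM
[4] i4  ld.MEM  -- RAW r1
[5] i5  sub.ALU  -- WAW r0
[6] i6,i7  or.ALU+or.ALU  -- 2-wide

ISSUED = 3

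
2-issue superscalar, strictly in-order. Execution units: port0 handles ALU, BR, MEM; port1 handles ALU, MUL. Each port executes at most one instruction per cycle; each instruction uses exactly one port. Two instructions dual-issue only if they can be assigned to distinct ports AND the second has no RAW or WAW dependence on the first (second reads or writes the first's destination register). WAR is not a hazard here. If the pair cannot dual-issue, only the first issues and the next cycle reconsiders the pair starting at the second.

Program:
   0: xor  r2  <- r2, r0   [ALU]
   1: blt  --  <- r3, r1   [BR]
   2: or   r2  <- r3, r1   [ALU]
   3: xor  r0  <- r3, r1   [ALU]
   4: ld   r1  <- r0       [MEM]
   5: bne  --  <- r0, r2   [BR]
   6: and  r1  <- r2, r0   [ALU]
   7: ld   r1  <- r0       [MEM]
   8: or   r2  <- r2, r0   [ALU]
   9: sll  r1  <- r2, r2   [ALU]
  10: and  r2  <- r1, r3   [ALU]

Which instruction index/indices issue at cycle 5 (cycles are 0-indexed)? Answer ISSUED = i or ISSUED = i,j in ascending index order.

ISSUED = 9

[0] i0/i1  xor blt  -- pair
[1] i2/i3  or xor  -- pair
[2] i4  ld  -- no-port MEM/BR
[3] i5/i6  bne and  -- pair
[4] i7/i8  ld or  -- pair
[5] i9  sll  -- RAW r1
[6] i10  and  -- tail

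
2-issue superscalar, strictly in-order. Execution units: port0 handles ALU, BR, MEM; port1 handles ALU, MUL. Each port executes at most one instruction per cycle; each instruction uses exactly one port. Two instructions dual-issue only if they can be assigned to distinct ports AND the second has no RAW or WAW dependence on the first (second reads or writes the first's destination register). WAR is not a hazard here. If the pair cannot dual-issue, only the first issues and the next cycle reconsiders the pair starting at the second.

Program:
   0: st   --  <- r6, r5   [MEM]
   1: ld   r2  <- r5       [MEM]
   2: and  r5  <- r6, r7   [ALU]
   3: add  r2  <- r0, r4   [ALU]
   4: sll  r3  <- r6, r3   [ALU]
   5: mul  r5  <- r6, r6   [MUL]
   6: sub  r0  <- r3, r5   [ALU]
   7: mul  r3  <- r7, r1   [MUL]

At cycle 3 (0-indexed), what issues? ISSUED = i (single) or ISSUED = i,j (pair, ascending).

ISSUED = 5

  cy0 -> i0 (st) no-port MEM/MEM
  cy1 -> i1&i2 (ld;and) pair
  cy2 -> i3&i4 (add;sll) pair
  cy3 -> i5 (mul) RAW r5
  cy4 -> i6&i7 (sub;mul) pair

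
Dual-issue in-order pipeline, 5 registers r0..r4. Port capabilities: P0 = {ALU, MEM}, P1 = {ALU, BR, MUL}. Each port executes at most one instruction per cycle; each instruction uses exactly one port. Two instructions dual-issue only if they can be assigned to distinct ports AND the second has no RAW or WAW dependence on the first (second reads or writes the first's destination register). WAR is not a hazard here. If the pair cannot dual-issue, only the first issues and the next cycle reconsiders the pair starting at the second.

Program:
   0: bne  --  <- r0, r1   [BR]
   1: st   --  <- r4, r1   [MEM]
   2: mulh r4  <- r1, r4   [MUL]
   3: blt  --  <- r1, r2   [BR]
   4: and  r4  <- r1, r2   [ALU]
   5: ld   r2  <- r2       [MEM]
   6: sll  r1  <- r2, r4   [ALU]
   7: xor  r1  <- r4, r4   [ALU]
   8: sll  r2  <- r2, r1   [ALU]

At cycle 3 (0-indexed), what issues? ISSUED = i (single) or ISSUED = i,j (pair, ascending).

[0] i0&i1  bne.BR;st.MEM  -- pair
[1] i2  mulh.MUL  -- no-port MUL/BR
[2] i3&i4  blt.BR;and.ALU  -- pair
[3] i5  ld.MEM  -- RAW r2
[4] i6  sll.ALU  -- WAW r1
[5] i7  xor.ALU  -- RAW r1
[6] i8  sll.ALU  -- tail

ISSUED = 5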